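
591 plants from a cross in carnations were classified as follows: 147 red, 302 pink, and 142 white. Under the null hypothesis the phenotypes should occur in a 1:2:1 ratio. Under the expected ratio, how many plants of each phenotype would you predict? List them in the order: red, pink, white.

147.75, 295.5, 147.75

The 1:2:1 ratio has 4 parts, so with N = 591 the expected counts are:
  red: 591 × 1/4 = 147.75
  pink: 591 × 2/4 = 295.5
  white: 591 × 1/4 = 147.75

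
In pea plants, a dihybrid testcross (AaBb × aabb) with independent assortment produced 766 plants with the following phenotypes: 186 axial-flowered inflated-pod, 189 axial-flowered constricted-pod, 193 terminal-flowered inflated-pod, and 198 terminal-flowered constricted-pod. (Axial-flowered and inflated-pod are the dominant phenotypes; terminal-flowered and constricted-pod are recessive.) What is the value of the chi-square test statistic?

0.423

A dihybrid testcross with independent assortment gives a 1:1:1:1 ratio.
The 1:1:1:1 ratio has 4 parts, so with N = 766 the expected counts are:
  axial-flowered inflated-pod: 766 × 1/4 = 191.5
  axial-flowered constricted-pod: 766 × 1/4 = 191.5
  terminal-flowered inflated-pod: 766 × 1/4 = 191.5
  terminal-flowered constricted-pod: 766 × 1/4 = 191.5
χ² = Σ (O − E)² / E
  axial-flowered inflated-pod: (186 − 191.5)² / 191.5 = 0.1580
  axial-flowered constricted-pod: (189 − 191.5)² / 191.5 = 0.0326
  terminal-flowered inflated-pod: (193 − 191.5)² / 191.5 = 0.0117
  terminal-flowered constricted-pod: (198 − 191.5)² / 191.5 = 0.2206
χ² = 0.1580 + 0.0326 + 0.0117 + 0.2206 = 0.4229 ≈ 0.423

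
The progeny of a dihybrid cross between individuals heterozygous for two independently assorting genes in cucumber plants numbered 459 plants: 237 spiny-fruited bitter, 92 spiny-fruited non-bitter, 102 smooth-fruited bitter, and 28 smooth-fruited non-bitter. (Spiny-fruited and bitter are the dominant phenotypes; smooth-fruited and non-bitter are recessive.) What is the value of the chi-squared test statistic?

A dihybrid F₂ with independent assortment and complete dominance at both loci gives a 9:3:3:1 phenotypic ratio.
Expected counts for N = 459 under a 9:3:3:1 ratio (total parts = 16):
  spiny-fruited bitter: 459 × 9/16 = 258.1875
  spiny-fruited non-bitter: 459 × 3/16 = 86.0625
  smooth-fruited bitter: 459 × 3/16 = 86.0625
  smooth-fruited non-bitter: 459 × 1/16 = 28.6875
χ² = Σ (O − E)² / E
  spiny-fruited bitter: (237 − 258.1875)² / 258.1875 = 1.7387
  spiny-fruited non-bitter: (92 − 86.0625)² / 86.0625 = 0.4096
  smooth-fruited bitter: (102 − 86.0625)² / 86.0625 = 2.9514
  smooth-fruited non-bitter: (28 − 28.6875)² / 28.6875 = 0.0165
χ² = 1.7387 + 0.4096 + 2.9514 + 0.0165 = 5.1162 ≈ 5.116

5.116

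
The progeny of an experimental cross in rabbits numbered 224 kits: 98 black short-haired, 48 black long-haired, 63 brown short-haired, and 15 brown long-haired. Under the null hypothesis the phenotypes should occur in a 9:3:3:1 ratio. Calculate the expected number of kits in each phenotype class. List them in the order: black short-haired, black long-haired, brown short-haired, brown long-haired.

126, 42, 42, 14

The 9:3:3:1 ratio has 16 parts, so with N = 224 the expected counts are:
  black short-haired: 224 × 9/16 = 126
  black long-haired: 224 × 3/16 = 42
  brown short-haired: 224 × 3/16 = 42
  brown long-haired: 224 × 1/16 = 14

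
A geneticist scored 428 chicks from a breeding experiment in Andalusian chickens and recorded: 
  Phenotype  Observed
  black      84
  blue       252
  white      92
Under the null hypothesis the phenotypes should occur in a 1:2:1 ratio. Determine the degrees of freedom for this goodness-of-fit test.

A goodness-of-fit test with 3 phenotype classes has df = 3 − 1 = 2.

2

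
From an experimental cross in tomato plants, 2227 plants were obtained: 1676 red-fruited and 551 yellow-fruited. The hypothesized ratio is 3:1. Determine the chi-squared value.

0.079

Expected counts for N = 2227 under a 3:1 ratio (total parts = 4):
  red-fruited: 2227 × 3/4 = 1670.25
  yellow-fruited: 2227 × 1/4 = 556.75
χ² = Σ (O − E)² / E
  red-fruited: (1676 − 1670.25)² / 1670.25 = 0.0198
  yellow-fruited: (551 − 556.75)² / 556.75 = 0.0594
χ² = 0.0198 + 0.0594 = 0.0792 ≈ 0.079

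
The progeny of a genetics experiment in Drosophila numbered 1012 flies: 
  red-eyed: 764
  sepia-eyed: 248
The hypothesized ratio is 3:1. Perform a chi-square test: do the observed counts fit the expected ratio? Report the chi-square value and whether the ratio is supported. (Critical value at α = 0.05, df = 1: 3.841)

0.132; consistent

Under the 3:1 hypothesis (Σ ratio = 4, N = 1012):
  red-eyed: 1012 × 3/4 = 759
  sepia-eyed: 1012 × 1/4 = 253
χ² = Σ (O − E)² / E
  red-eyed: (764 − 759)² / 759 = 0.0329
  sepia-eyed: (248 − 253)² / 253 = 0.0988
χ² = 0.0329 + 0.0988 = 0.1317 ≈ 0.132
Degrees of freedom = 2 − 1 = 1; critical value at α = 0.05 is 3.841.
Since 0.132 < 3.841, we fail to reject the null hypothesis — the data are consistent with the 3:1 ratio.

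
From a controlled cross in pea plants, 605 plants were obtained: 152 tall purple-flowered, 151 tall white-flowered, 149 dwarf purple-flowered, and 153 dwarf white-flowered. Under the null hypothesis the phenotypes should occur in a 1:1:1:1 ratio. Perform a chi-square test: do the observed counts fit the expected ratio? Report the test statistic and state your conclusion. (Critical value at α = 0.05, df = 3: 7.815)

Under the 1:1:1:1 hypothesis (Σ ratio = 4, N = 605):
  tall purple-flowered: 605 × 1/4 = 151.25
  tall white-flowered: 605 × 1/4 = 151.25
  dwarf purple-flowered: 605 × 1/4 = 151.25
  dwarf white-flowered: 605 × 1/4 = 151.25
χ² = Σ (O − E)² / E
  tall purple-flowered: (152 − 151.25)² / 151.25 = 0.0037
  tall white-flowered: (151 − 151.25)² / 151.25 = 0.0004
  dwarf purple-flowered: (149 − 151.25)² / 151.25 = 0.0335
  dwarf white-flowered: (153 − 151.25)² / 151.25 = 0.0202
χ² = 0.0037 + 0.0004 + 0.0335 + 0.0202 = 0.0578 ≈ 0.058
Degrees of freedom = 4 − 1 = 3; critical value at α = 0.05 is 7.815.
Since 0.058 < 7.815, we fail to reject the null hypothesis — the data are consistent with the 1:1:1:1 ratio.

0.058; consistent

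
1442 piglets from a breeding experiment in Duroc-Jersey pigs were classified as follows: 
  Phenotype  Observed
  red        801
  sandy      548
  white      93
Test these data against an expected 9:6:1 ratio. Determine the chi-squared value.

Under the 9:6:1 hypothesis (Σ ratio = 16, N = 1442):
  red: 1442 × 9/16 = 811.125
  sandy: 1442 × 6/16 = 540.75
  white: 1442 × 1/16 = 90.125
χ² = Σ (O − E)² / E
  red: (801 − 811.125)² / 811.125 = 0.1264
  sandy: (548 − 540.75)² / 540.75 = 0.0972
  white: (93 − 90.125)² / 90.125 = 0.0917
χ² = 0.1264 + 0.0972 + 0.0917 = 0.3153 ≈ 0.315

0.315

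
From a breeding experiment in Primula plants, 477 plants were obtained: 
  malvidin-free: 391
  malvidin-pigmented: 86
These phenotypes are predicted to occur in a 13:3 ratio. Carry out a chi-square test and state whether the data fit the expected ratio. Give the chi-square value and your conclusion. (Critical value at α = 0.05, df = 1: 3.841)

Total ratio parts = 16. Expected numbers out of 477:
  malvidin-free: 477 × 13/16 = 387.5625
  malvidin-pigmented: 477 × 3/16 = 89.4375
χ² = Σ (O − E)² / E
  malvidin-free: (391 − 387.5625)² / 387.5625 = 0.0305
  malvidin-pigmented: (86 − 89.4375)² / 89.4375 = 0.1321
χ² = 0.0305 + 0.1321 = 0.1626 ≈ 0.163
Degrees of freedom = 2 − 1 = 1; critical value at α = 0.05 is 3.841.
Since 0.163 < 3.841, we fail to reject the null hypothesis — the data are consistent with the 13:3 ratio.

0.163; consistent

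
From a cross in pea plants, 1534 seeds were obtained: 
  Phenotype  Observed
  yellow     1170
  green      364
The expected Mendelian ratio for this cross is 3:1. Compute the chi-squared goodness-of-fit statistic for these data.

1.322

Total ratio parts = 4. Expected numbers out of 1534:
  yellow: 1534 × 3/4 = 1150.5
  green: 1534 × 1/4 = 383.5
χ² = Σ (O − E)² / E
  yellow: (1170 − 1150.5)² / 1150.5 = 0.3305
  green: (364 − 383.5)² / 383.5 = 0.9915
χ² = 0.3305 + 0.9915 = 1.322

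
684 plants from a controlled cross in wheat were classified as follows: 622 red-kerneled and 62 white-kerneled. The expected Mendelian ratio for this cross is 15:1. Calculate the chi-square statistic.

9.246

The 15:1 ratio has 16 parts, so with N = 684 the expected counts are:
  red-kerneled: 684 × 15/16 = 641.25
  white-kerneled: 684 × 1/16 = 42.75
χ² = Σ (O − E)² / E
  red-kerneled: (622 − 641.25)² / 641.25 = 0.5779
  white-kerneled: (62 − 42.75)² / 42.75 = 8.6681
χ² = 0.5779 + 8.6681 = 9.246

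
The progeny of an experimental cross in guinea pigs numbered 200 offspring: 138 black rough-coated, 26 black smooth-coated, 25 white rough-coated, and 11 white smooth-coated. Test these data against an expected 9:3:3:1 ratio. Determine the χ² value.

13.653

Expected counts for N = 200 under a 9:3:3:1 ratio (total parts = 16):
  black rough-coated: 200 × 9/16 = 112.5
  black smooth-coated: 200 × 3/16 = 37.5
  white rough-coated: 200 × 3/16 = 37.5
  white smooth-coated: 200 × 1/16 = 12.5
χ² = Σ (O − E)² / E
  black rough-coated: (138 − 112.5)² / 112.5 = 5.7800
  black smooth-coated: (26 − 37.5)² / 37.5 = 3.5267
  white rough-coated: (25 − 37.5)² / 37.5 = 4.1667
  white smooth-coated: (11 − 12.5)² / 12.5 = 0.1800
χ² = 5.7800 + 3.5267 + 4.1667 + 0.1800 = 13.6534 ≈ 13.653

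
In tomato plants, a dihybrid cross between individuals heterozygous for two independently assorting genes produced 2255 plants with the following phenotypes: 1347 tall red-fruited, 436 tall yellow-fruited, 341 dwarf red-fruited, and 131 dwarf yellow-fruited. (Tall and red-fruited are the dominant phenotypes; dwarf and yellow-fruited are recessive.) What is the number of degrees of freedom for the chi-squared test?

3

A dihybrid F₂ with independent assortment and complete dominance at both loci gives a 9:3:3:1 phenotypic ratio.
A goodness-of-fit test with 4 phenotype classes has df = 4 − 1 = 3.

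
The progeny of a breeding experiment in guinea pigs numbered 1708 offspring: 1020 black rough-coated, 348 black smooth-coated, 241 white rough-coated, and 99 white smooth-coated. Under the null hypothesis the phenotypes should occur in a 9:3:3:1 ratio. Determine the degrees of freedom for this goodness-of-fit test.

3

A goodness-of-fit test with 4 phenotype classes has df = 4 − 1 = 3.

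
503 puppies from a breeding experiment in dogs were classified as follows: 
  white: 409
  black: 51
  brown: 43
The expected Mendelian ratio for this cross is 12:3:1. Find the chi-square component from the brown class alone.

4.253

The 12:3:1 ratio has 16 parts, so with N = 503 the expected counts are:
  white: 503 × 12/16 = 377.25
  black: 503 × 3/16 = 94.3125
  brown: 503 × 1/16 = 31.4375
Contribution of brown: (43 − 31.4375)² / 31.4375 = 4.2526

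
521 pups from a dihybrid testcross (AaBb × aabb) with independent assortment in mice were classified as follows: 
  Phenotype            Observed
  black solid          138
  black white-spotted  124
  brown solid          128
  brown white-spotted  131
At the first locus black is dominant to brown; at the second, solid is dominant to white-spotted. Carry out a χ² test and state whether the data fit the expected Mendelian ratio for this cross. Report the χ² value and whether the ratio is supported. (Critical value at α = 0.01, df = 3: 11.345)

A dihybrid testcross with independent assortment gives a 1:1:1:1 ratio.
The 1:1:1:1 ratio has 4 parts, so with N = 521 the expected counts are:
  black solid: 521 × 1/4 = 130.25
  black white-spotted: 521 × 1/4 = 130.25
  brown solid: 521 × 1/4 = 130.25
  brown white-spotted: 521 × 1/4 = 130.25
χ² = Σ (O − E)² / E
  black solid: (138 − 130.25)² / 130.25 = 0.4611
  black white-spotted: (124 − 130.25)² / 130.25 = 0.2999
  brown solid: (128 − 130.25)² / 130.25 = 0.0389
  brown white-spotted: (131 − 130.25)² / 130.25 = 0.0043
χ² = 0.4611 + 0.2999 + 0.0389 + 0.0043 = 0.8042 ≈ 0.804
Degrees of freedom = 4 − 1 = 3; critical value at α = 0.01 is 11.345.
Since 0.804 < 11.345, we fail to reject the null hypothesis — the data are consistent with the 1:1:1:1 ratio.

0.804; consistent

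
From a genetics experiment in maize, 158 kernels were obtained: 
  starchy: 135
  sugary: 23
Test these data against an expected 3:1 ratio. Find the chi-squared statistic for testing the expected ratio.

9.190

Expected counts for N = 158 under a 3:1 ratio (total parts = 4):
  starchy: 158 × 3/4 = 118.5
  sugary: 158 × 1/4 = 39.5
χ² = Σ (O − E)² / E
  starchy: (135 − 118.5)² / 118.5 = 2.2975
  sugary: (23 − 39.5)² / 39.5 = 6.8924
χ² = 2.2975 + 6.8924 = 9.1899 ≈ 9.190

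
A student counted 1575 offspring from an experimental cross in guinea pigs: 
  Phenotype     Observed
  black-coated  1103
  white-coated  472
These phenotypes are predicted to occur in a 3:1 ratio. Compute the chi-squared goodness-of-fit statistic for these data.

The 3:1 ratio has 4 parts, so with N = 1575 the expected counts are:
  black-coated: 1575 × 3/4 = 1181.25
  white-coated: 1575 × 1/4 = 393.75
χ² = Σ (O − E)² / E
  black-coated: (1103 − 1181.25)² / 1181.25 = 5.1835
  white-coated: (472 − 393.75)² / 393.75 = 15.5506
χ² = 5.1835 + 15.5506 = 20.7341 ≈ 20.734

20.734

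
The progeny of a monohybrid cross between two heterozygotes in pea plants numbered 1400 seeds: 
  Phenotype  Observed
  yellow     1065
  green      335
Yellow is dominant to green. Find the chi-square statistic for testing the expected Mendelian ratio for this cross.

For a monohybrid cross between heterozygotes with complete dominance, the expected phenotypic ratio is 3:1.
The 3:1 ratio has 4 parts, so with N = 1400 the expected counts are:
  yellow: 1400 × 3/4 = 1050
  green: 1400 × 1/4 = 350
χ² = Σ (O − E)² / E
  yellow: (1065 − 1050)² / 1050 = 0.2143
  green: (335 − 350)² / 350 = 0.6429
χ² = 0.2143 + 0.6429 = 0.8572 ≈ 0.857

0.857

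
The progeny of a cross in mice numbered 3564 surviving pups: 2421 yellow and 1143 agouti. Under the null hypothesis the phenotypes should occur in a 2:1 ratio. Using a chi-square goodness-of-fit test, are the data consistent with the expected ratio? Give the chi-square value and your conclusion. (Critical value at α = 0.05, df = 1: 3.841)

2.557; consistent

Under the 2:1 hypothesis (Σ ratio = 3, N = 3564):
  yellow: 3564 × 2/3 = 2376
  agouti: 3564 × 1/3 = 1188
χ² = Σ (O − E)² / E
  yellow: (2421 − 2376)² / 2376 = 0.8523
  agouti: (1143 − 1188)² / 1188 = 1.7045
χ² = 0.8523 + 1.7045 = 2.5568 ≈ 2.557
Degrees of freedom = 2 − 1 = 1; critical value at α = 0.05 is 3.841.
Since 2.557 < 3.841, we fail to reject the null hypothesis — the data are consistent with the 2:1 ratio.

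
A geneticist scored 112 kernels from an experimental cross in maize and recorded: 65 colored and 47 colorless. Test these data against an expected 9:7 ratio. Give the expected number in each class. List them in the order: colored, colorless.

63, 49

Expected counts for N = 112 under a 9:7 ratio (total parts = 16):
  colored: 112 × 9/16 = 63
  colorless: 112 × 7/16 = 49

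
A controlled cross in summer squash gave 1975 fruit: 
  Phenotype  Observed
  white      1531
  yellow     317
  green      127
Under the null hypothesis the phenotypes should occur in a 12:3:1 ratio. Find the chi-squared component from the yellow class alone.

Under the 12:3:1 hypothesis (Σ ratio = 16, N = 1975):
  white: 1975 × 12/16 = 1481.25
  yellow: 1975 × 3/16 = 370.3125
  green: 1975 × 1/16 = 123.4375
Contribution of yellow: (317 − 370.3125)² / 370.3125 = 7.6752

7.675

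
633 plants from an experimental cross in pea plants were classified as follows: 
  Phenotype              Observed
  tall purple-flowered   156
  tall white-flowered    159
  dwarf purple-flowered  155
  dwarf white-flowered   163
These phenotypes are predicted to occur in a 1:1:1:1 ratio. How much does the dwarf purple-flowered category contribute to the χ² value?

Expected counts for N = 633 under a 1:1:1:1 ratio (total parts = 4):
  tall purple-flowered: 633 × 1/4 = 158.25
  tall white-flowered: 633 × 1/4 = 158.25
  dwarf purple-flowered: 633 × 1/4 = 158.25
  dwarf white-flowered: 633 × 1/4 = 158.25
Contribution of dwarf purple-flowered: (155 − 158.25)² / 158.25 = 0.0667

0.067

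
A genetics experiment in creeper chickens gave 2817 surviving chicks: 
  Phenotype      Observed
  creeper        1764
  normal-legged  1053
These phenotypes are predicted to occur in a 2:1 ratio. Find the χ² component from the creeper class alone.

Expected counts for N = 2817 under a 2:1 ratio (total parts = 3):
  creeper: 2817 × 2/3 = 1878
  normal-legged: 2817 × 1/3 = 939
Contribution of creeper: (1764 − 1878)² / 1878 = 6.9201

6.920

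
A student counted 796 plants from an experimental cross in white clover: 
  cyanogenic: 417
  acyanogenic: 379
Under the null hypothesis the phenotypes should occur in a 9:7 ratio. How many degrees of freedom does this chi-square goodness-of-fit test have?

A goodness-of-fit test with 2 phenotype classes has df = 2 − 1 = 1.

1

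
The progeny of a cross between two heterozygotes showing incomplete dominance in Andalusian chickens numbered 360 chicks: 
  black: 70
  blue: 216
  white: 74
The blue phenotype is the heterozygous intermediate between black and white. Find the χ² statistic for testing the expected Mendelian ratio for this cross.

With incomplete dominance, a heterozygote × heterozygote cross gives a 1:2:1 phenotypic ratio.
The 1:2:1 ratio has 4 parts, so with N = 360 the expected counts are:
  black: 360 × 1/4 = 90
  blue: 360 × 2/4 = 180
  white: 360 × 1/4 = 90
χ² = Σ (O − E)² / E
  black: (70 − 90)² / 90 = 4.4444
  blue: (216 − 180)² / 180 = 7.2000
  white: (74 − 90)² / 90 = 2.8444
χ² = 4.4444 + 7.2000 + 2.8444 = 14.4888 ≈ 14.489

14.489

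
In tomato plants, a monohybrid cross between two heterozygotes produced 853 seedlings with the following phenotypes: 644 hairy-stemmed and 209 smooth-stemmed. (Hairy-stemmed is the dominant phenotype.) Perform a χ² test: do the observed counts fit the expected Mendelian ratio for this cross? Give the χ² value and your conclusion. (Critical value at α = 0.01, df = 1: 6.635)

For a monohybrid cross between heterozygotes with complete dominance, the expected phenotypic ratio is 3:1.
Total ratio parts = 4. Expected numbers out of 853:
  hairy-stemmed: 853 × 3/4 = 639.75
  smooth-stemmed: 853 × 1/4 = 213.25
χ² = Σ (O − E)² / E
  hairy-stemmed: (644 − 639.75)² / 639.75 = 0.0282
  smooth-stemmed: (209 − 213.25)² / 213.25 = 0.0847
χ² = 0.0282 + 0.0847 = 0.1129 ≈ 0.113
Degrees of freedom = 2 − 1 = 1; critical value at α = 0.01 is 6.635.
Since 0.113 < 6.635, we fail to reject the null hypothesis — the data are consistent with the 3:1 ratio.

0.113; consistent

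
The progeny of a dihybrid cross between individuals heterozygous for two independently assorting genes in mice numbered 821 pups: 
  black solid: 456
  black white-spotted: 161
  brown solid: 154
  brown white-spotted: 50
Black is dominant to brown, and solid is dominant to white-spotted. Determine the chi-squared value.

A dihybrid F₂ with independent assortment and complete dominance at both loci gives a 9:3:3:1 phenotypic ratio.
The 9:3:3:1 ratio has 16 parts, so with N = 821 the expected counts are:
  black solid: 821 × 9/16 = 461.8125
  black white-spotted: 821 × 3/16 = 153.9375
  brown solid: 821 × 3/16 = 153.9375
  brown white-spotted: 821 × 1/16 = 51.3125
χ² = Σ (O − E)² / E
  black solid: (456 − 461.8125)² / 461.8125 = 0.0732
  black white-spotted: (161 − 153.9375)² / 153.9375 = 0.3240
  brown solid: (154 − 153.9375)² / 153.9375 = 0.0000
  brown white-spotted: (50 − 51.3125)² / 51.3125 = 0.0336
χ² = 0.0732 + 0.3240 + 0.0000 + 0.0336 = 0.4308 ≈ 0.431

0.431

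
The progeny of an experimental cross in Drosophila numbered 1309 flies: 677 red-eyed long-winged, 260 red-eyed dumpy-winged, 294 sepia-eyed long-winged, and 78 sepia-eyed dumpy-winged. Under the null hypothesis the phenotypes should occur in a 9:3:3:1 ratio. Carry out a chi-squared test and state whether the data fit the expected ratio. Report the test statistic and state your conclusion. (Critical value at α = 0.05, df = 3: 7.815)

Expected counts for N = 1309 under a 9:3:3:1 ratio (total parts = 16):
  red-eyed long-winged: 1309 × 9/16 = 736.3125
  red-eyed dumpy-winged: 1309 × 3/16 = 245.4375
  sepia-eyed long-winged: 1309 × 3/16 = 245.4375
  sepia-eyed dumpy-winged: 1309 × 1/16 = 81.8125
χ² = Σ (O − E)² / E
  red-eyed long-winged: (677 − 736.3125)² / 736.3125 = 4.7778
  red-eyed dumpy-winged: (260 − 245.4375)² / 245.4375 = 0.8640
  sepia-eyed long-winged: (294 − 245.4375)² / 245.4375 = 9.6086
  sepia-eyed dumpy-winged: (78 − 81.8125)² / 81.8125 = 0.1777
χ² = 4.7778 + 0.8640 + 9.6086 + 0.1777 = 15.4281 ≈ 15.428
Degrees of freedom = 4 − 1 = 3; critical value at α = 0.05 is 7.815.
Since 15.428 > 7.815, we reject the null hypothesis — the data do not fit the 9:3:3:1 ratio.

15.428; not consistent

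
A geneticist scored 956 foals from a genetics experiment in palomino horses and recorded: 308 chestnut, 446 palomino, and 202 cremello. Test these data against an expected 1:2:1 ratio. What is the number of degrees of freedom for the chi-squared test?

2

A goodness-of-fit test with 3 phenotype classes has df = 3 − 1 = 2.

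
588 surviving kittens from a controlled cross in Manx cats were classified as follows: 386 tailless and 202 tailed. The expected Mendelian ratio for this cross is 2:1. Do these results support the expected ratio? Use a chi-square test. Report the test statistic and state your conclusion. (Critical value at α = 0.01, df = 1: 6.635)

Expected counts for N = 588 under a 2:1 ratio (total parts = 3):
  tailless: 588 × 2/3 = 392
  tailed: 588 × 1/3 = 196
χ² = Σ (O − E)² / E
  tailless: (386 − 392)² / 392 = 0.0918
  tailed: (202 − 196)² / 196 = 0.1837
χ² = 0.0918 + 0.1837 = 0.2755 ≈ 0.276
Degrees of freedom = 2 − 1 = 1; critical value at α = 0.01 is 6.635.
Since 0.276 < 6.635, we fail to reject the null hypothesis — the data are consistent with the 2:1 ratio.

0.276; consistent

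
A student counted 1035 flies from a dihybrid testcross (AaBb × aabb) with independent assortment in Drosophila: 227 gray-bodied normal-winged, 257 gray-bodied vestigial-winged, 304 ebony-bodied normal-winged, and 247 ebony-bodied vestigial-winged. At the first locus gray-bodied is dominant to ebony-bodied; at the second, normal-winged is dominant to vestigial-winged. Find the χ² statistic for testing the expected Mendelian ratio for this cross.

12.355

A dihybrid testcross with independent assortment gives a 1:1:1:1 ratio.
Under the 1:1:1:1 hypothesis (Σ ratio = 4, N = 1035):
  gray-bodied normal-winged: 1035 × 1/4 = 258.75
  gray-bodied vestigial-winged: 1035 × 1/4 = 258.75
  ebony-bodied normal-winged: 1035 × 1/4 = 258.75
  ebony-bodied vestigial-winged: 1035 × 1/4 = 258.75
χ² = Σ (O − E)² / E
  gray-bodied normal-winged: (227 − 258.75)² / 258.75 = 3.8959
  gray-bodied vestigial-winged: (257 − 258.75)² / 258.75 = 0.0118
  ebony-bodied normal-winged: (304 − 258.75)² / 258.75 = 7.9133
  ebony-bodied vestigial-winged: (247 − 258.75)² / 258.75 = 0.5336
χ² = 3.8959 + 0.0118 + 7.9133 + 0.5336 = 12.3546 ≈ 12.355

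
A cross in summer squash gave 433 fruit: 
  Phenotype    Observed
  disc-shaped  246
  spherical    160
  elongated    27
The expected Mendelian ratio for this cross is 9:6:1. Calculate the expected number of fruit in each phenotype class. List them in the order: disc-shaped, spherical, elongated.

Under the 9:6:1 hypothesis (Σ ratio = 16, N = 433):
  disc-shaped: 433 × 9/16 = 243.5625
  spherical: 433 × 6/16 = 162.375
  elongated: 433 × 1/16 = 27.0625

243.5625, 162.375, 27.0625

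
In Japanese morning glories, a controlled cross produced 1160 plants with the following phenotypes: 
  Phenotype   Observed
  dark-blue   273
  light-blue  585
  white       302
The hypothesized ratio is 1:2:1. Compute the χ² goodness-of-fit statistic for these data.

Expected counts for N = 1160 under a 1:2:1 ratio (total parts = 4):
  dark-blue: 1160 × 1/4 = 290
  light-blue: 1160 × 2/4 = 580
  white: 1160 × 1/4 = 290
χ² = Σ (O − E)² / E
  dark-blue: (273 − 290)² / 290 = 0.9966
  light-blue: (585 − 580)² / 580 = 0.0431
  white: (302 − 290)² / 290 = 0.4966
χ² = 0.9966 + 0.0431 + 0.4966 = 1.5363 ≈ 1.536

1.536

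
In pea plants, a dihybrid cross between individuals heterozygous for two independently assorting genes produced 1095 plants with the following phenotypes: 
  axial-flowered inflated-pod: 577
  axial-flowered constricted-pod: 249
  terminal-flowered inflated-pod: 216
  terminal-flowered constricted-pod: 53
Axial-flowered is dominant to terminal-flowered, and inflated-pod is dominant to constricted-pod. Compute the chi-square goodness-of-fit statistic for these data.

15.796

A dihybrid F₂ with independent assortment and complete dominance at both loci gives a 9:3:3:1 phenotypic ratio.
Under the 9:3:3:1 hypothesis (Σ ratio = 16, N = 1095):
  axial-flowered inflated-pod: 1095 × 9/16 = 615.9375
  axial-flowered constricted-pod: 1095 × 3/16 = 205.3125
  terminal-flowered inflated-pod: 1095 × 3/16 = 205.3125
  terminal-flowered constricted-pod: 1095 × 1/16 = 68.4375
χ² = Σ (O − E)² / E
  axial-flowered inflated-pod: (577 − 615.9375)² / 615.9375 = 2.4615
  axial-flowered constricted-pod: (249 − 205.3125)² / 205.3125 = 9.2961
  terminal-flowered inflated-pod: (216 − 205.3125)² / 205.3125 = 0.5563
  terminal-flowered constricted-pod: (53 − 68.4375)² / 68.4375 = 3.4822
χ² = 2.4615 + 9.2961 + 0.5563 + 3.4822 = 15.7961 ≈ 15.796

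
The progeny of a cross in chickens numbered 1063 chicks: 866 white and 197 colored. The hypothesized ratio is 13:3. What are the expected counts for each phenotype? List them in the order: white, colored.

863.6875, 199.3125

Under the 13:3 hypothesis (Σ ratio = 16, N = 1063):
  white: 1063 × 13/16 = 863.6875
  colored: 1063 × 3/16 = 199.3125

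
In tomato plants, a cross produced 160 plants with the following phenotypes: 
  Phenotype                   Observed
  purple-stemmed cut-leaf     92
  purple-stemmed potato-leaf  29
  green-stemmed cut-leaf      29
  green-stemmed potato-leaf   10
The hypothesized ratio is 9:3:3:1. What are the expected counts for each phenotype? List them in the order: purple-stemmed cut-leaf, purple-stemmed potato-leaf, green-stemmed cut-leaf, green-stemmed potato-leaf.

Expected counts for N = 160 under a 9:3:3:1 ratio (total parts = 16):
  purple-stemmed cut-leaf: 160 × 9/16 = 90
  purple-stemmed potato-leaf: 160 × 3/16 = 30
  green-stemmed cut-leaf: 160 × 3/16 = 30
  green-stemmed potato-leaf: 160 × 1/16 = 10

90, 30, 30, 10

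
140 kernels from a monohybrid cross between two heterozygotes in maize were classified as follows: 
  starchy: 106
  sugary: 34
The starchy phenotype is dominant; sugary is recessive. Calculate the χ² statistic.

For a monohybrid cross between heterozygotes with complete dominance, the expected phenotypic ratio is 3:1.
Total ratio parts = 4. Expected numbers out of 140:
  starchy: 140 × 3/4 = 105
  sugary: 140 × 1/4 = 35
χ² = Σ (O − E)² / E
  starchy: (106 − 105)² / 105 = 0.0095
  sugary: (34 − 35)² / 35 = 0.0286
χ² = 0.0095 + 0.0286 = 0.0381 ≈ 0.038

0.038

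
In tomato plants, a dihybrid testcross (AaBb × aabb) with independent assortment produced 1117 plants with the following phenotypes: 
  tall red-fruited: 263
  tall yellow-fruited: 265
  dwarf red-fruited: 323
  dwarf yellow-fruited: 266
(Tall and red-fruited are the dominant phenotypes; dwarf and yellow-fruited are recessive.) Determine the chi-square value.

9.156

A dihybrid testcross with independent assortment gives a 1:1:1:1 ratio.
Total ratio parts = 4. Expected numbers out of 1117:
  tall red-fruited: 1117 × 1/4 = 279.25
  tall yellow-fruited: 1117 × 1/4 = 279.25
  dwarf red-fruited: 1117 × 1/4 = 279.25
  dwarf yellow-fruited: 1117 × 1/4 = 279.25
χ² = Σ (O − E)² / E
  tall red-fruited: (263 − 279.25)² / 279.25 = 0.9456
  tall yellow-fruited: (265 − 279.25)² / 279.25 = 0.7272
  dwarf red-fruited: (323 − 279.25)² / 279.25 = 6.8543
  dwarf yellow-fruited: (266 − 279.25)² / 279.25 = 0.6287
χ² = 0.9456 + 0.7272 + 6.8543 + 0.6287 = 9.1558 ≈ 9.156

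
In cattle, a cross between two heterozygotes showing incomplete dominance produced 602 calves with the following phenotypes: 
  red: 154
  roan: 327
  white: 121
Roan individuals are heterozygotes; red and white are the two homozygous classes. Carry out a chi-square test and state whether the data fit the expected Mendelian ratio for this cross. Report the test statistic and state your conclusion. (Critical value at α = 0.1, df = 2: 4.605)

With incomplete dominance, a heterozygote × heterozygote cross gives a 1:2:1 phenotypic ratio.
Total ratio parts = 4. Expected numbers out of 602:
  red: 602 × 1/4 = 150.5
  roan: 602 × 2/4 = 301
  white: 602 × 1/4 = 150.5
χ² = Σ (O − E)² / E
  red: (154 − 150.5)² / 150.5 = 0.0814
  roan: (327 − 301)² / 301 = 2.2458
  white: (121 − 150.5)² / 150.5 = 5.7824
χ² = 0.0814 + 2.2458 + 5.7824 = 8.1096 ≈ 8.110
Degrees of freedom = 3 − 1 = 2; critical value at α = 0.1 is 4.605.
Since 8.110 > 4.605, we reject the null hypothesis — the data do not fit the 1:2:1 ratio.

8.110; not consistent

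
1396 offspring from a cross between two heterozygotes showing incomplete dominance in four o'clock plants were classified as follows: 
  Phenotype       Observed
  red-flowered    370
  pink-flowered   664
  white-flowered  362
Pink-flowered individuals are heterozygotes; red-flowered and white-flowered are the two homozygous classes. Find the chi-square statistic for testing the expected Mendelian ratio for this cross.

With incomplete dominance, a heterozygote × heterozygote cross gives a 1:2:1 phenotypic ratio.
Expected counts for N = 1396 under a 1:2:1 ratio (total parts = 4):
  red-flowered: 1396 × 1/4 = 349
  pink-flowered: 1396 × 2/4 = 698
  white-flowered: 1396 × 1/4 = 349
χ² = Σ (O − E)² / E
  red-flowered: (370 − 349)² / 349 = 1.2636
  pink-flowered: (664 − 698)² / 698 = 1.6562
  white-flowered: (362 − 349)² / 349 = 0.4842
χ² = 1.2636 + 1.6562 + 0.4842 = 3.404

3.404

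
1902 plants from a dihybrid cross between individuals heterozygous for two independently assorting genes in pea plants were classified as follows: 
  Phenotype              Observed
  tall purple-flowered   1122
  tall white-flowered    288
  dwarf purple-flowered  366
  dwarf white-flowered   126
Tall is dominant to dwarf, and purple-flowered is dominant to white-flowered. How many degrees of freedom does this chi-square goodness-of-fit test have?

A dihybrid F₂ with independent assortment and complete dominance at both loci gives a 9:3:3:1 phenotypic ratio.
A goodness-of-fit test with 4 phenotype classes has df = 4 − 1 = 3.

3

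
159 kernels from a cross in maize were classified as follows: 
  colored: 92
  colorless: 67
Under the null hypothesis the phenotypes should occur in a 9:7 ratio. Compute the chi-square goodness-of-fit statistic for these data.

Under the 9:7 hypothesis (Σ ratio = 16, N = 159):
  colored: 159 × 9/16 = 89.4375
  colorless: 159 × 7/16 = 69.5625
χ² = Σ (O − E)² / E
  colored: (92 − 89.4375)² / 89.4375 = 0.0734
  colorless: (67 − 69.5625)² / 69.5625 = 0.0944
χ² = 0.0734 + 0.0944 = 0.1678 ≈ 0.168

0.168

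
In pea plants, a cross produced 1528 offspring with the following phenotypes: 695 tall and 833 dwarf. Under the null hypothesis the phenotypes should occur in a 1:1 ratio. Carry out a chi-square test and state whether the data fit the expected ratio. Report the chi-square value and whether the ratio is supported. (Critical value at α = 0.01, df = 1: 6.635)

12.463; not consistent

The 1:1 ratio has 2 parts, so with N = 1528 the expected counts are:
  tall: 1528 × 1/2 = 764
  dwarf: 1528 × 1/2 = 764
χ² = Σ (O − E)² / E
  tall: (695 − 764)² / 764 = 6.2317
  dwarf: (833 − 764)² / 764 = 6.2317
χ² = 6.2317 + 6.2317 = 12.4634 ≈ 12.463
Degrees of freedom = 2 − 1 = 1; critical value at α = 0.01 is 6.635.
Since 12.463 > 6.635, we reject the null hypothesis — the data do not fit the 1:1 ratio.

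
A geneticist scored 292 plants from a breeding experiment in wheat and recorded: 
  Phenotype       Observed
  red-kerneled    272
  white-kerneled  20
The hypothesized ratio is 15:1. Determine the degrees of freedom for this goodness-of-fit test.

1

A goodness-of-fit test with 2 phenotype classes has df = 2 − 1 = 1.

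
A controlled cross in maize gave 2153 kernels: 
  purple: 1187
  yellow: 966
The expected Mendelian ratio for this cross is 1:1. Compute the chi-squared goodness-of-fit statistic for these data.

Total ratio parts = 2. Expected numbers out of 2153:
  purple: 2153 × 1/2 = 1076.5
  yellow: 2153 × 1/2 = 1076.5
χ² = Σ (O − E)² / E
  purple: (1187 − 1076.5)² / 1076.5 = 11.3425
  yellow: (966 − 1076.5)² / 1076.5 = 11.3425
χ² = 11.3425 + 11.3425 = 22.685

22.685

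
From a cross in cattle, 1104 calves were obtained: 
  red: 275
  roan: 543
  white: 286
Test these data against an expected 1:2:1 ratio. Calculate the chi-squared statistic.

0.513

Under the 1:2:1 hypothesis (Σ ratio = 4, N = 1104):
  red: 1104 × 1/4 = 276
  roan: 1104 × 2/4 = 552
  white: 1104 × 1/4 = 276
χ² = Σ (O − E)² / E
  red: (275 − 276)² / 276 = 0.0036
  roan: (543 − 552)² / 552 = 0.1467
  white: (286 − 276)² / 276 = 0.3623
χ² = 0.0036 + 0.1467 + 0.3623 = 0.5126 ≈ 0.513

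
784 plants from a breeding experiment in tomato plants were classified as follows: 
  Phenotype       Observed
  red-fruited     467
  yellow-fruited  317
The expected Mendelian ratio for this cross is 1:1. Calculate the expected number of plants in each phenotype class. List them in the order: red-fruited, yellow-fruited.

Total ratio parts = 2. Expected numbers out of 784:
  red-fruited: 784 × 1/2 = 392
  yellow-fruited: 784 × 1/2 = 392

392, 392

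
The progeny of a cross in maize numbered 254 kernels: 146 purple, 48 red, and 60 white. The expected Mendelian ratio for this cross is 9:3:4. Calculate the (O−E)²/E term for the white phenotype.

The 9:3:4 ratio has 16 parts, so with N = 254 the expected counts are:
  purple: 254 × 9/16 = 142.875
  red: 254 × 3/16 = 47.625
  white: 254 × 4/16 = 63.5
Contribution of white: (60 − 63.5)² / 63.5 = 0.1929

0.193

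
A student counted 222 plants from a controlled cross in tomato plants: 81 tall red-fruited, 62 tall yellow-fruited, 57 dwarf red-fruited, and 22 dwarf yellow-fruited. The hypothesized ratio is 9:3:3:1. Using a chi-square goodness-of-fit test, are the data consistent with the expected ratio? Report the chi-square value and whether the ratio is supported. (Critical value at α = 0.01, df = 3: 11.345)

35.826; not consistent

The 9:3:3:1 ratio has 16 parts, so with N = 222 the expected counts are:
  tall red-fruited: 222 × 9/16 = 124.875
  tall yellow-fruited: 222 × 3/16 = 41.625
  dwarf red-fruited: 222 × 3/16 = 41.625
  dwarf yellow-fruited: 222 × 1/16 = 13.875
χ² = Σ (O − E)² / E
  tall red-fruited: (81 − 124.875)² / 124.875 = 15.4155
  tall yellow-fruited: (62 − 41.625)² / 41.625 = 9.9733
  dwarf red-fruited: (57 − 41.625)² / 41.625 = 5.6791
  dwarf yellow-fruited: (22 − 13.875)² / 13.875 = 4.7579
χ² = 15.4155 + 9.9733 + 5.6791 + 4.7579 = 35.8258 ≈ 35.826
Degrees of freedom = 4 − 1 = 3; critical value at α = 0.01 is 11.345.
Since 35.826 > 11.345, we reject the null hypothesis — the data do not fit the 9:3:3:1 ratio.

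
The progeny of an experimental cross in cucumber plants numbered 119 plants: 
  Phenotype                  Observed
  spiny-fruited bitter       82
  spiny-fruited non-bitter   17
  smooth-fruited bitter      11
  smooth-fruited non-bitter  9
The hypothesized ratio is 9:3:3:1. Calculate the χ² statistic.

10.718

Expected counts for N = 119 under a 9:3:3:1 ratio (total parts = 16):
  spiny-fruited bitter: 119 × 9/16 = 66.9375
  spiny-fruited non-bitter: 119 × 3/16 = 22.3125
  smooth-fruited bitter: 119 × 3/16 = 22.3125
  smooth-fruited non-bitter: 119 × 1/16 = 7.4375
χ² = Σ (O − E)² / E
  spiny-fruited bitter: (82 − 66.9375)² / 66.9375 = 3.3894
  spiny-fruited non-bitter: (17 − 22.3125)² / 22.3125 = 1.2649
  smooth-fruited bitter: (11 − 22.3125)² / 22.3125 = 5.7355
  smooth-fruited non-bitter: (9 − 7.4375)² / 7.4375 = 0.3283
χ² = 3.3894 + 1.2649 + 5.7355 + 0.3283 = 10.7181 ≈ 10.718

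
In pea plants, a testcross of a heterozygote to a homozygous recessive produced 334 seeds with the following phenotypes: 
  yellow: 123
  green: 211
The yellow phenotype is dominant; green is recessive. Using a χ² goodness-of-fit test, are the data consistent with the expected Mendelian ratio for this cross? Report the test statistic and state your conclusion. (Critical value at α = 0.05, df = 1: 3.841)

A testcross of a heterozygote (Aa × aa) gives a 1:1 phenotypic ratio.
Total ratio parts = 2. Expected numbers out of 334:
  yellow: 334 × 1/2 = 167
  green: 334 × 1/2 = 167
χ² = Σ (O − E)² / E
  yellow: (123 − 167)² / 167 = 11.5928
  green: (211 − 167)² / 167 = 11.5928
χ² = 11.5928 + 11.5928 = 23.1856 ≈ 23.186
Degrees of freedom = 2 − 1 = 1; critical value at α = 0.05 is 3.841.
Since 23.186 > 3.841, we reject the null hypothesis — the data do not fit the 1:1 ratio.

23.186; not consistent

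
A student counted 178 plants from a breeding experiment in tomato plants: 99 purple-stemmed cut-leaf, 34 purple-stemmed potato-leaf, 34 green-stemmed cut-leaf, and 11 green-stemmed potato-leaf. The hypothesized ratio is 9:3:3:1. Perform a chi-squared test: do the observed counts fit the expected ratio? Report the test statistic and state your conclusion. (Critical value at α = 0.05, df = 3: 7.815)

Expected counts for N = 178 under a 9:3:3:1 ratio (total parts = 16):
  purple-stemmed cut-leaf: 178 × 9/16 = 100.125
  purple-stemmed potato-leaf: 178 × 3/16 = 33.375
  green-stemmed cut-leaf: 178 × 3/16 = 33.375
  green-stemmed potato-leaf: 178 × 1/16 = 11.125
χ² = Σ (O − E)² / E
  purple-stemmed cut-leaf: (99 − 100.125)² / 100.125 = 0.0126
  purple-stemmed potato-leaf: (34 − 33.375)² / 33.375 = 0.0117
  green-stemmed cut-leaf: (34 − 33.375)² / 33.375 = 0.0117
  green-stemmed potato-leaf: (11 − 11.125)² / 11.125 = 0.0014
χ² = 0.0126 + 0.0117 + 0.0117 + 0.0014 = 0.0374 ≈ 0.037
Degrees of freedom = 4 − 1 = 3; critical value at α = 0.05 is 7.815.
Since 0.037 < 7.815, we fail to reject the null hypothesis — the data are consistent with the 9:3:3:1 ratio.

0.037; consistent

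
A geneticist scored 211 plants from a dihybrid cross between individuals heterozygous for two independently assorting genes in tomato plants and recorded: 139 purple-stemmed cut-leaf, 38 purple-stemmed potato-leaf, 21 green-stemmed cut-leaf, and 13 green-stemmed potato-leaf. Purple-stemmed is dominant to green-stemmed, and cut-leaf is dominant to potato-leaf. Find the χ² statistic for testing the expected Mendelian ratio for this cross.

12.250

A dihybrid F₂ with independent assortment and complete dominance at both loci gives a 9:3:3:1 phenotypic ratio.
The 9:3:3:1 ratio has 16 parts, so with N = 211 the expected counts are:
  purple-stemmed cut-leaf: 211 × 9/16 = 118.6875
  purple-stemmed potato-leaf: 211 × 3/16 = 39.5625
  green-stemmed cut-leaf: 211 × 3/16 = 39.5625
  green-stemmed potato-leaf: 211 × 1/16 = 13.1875
χ² = Σ (O − E)² / E
  purple-stemmed cut-leaf: (139 − 118.6875)² / 118.6875 = 3.4763
  purple-stemmed potato-leaf: (38 − 39.5625)² / 39.5625 = 0.0617
  green-stemmed cut-leaf: (21 − 39.5625)² / 39.5625 = 8.7094
  green-stemmed potato-leaf: (13 − 13.1875)² / 13.1875 = 0.0027
χ² = 3.4763 + 0.0617 + 8.7094 + 0.0027 = 12.2501 ≈ 12.250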